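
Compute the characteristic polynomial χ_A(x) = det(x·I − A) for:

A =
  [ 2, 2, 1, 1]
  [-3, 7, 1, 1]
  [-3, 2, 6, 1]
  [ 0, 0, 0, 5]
x^4 - 20*x^3 + 150*x^2 - 500*x + 625

Expanding det(x·I − A) (e.g. by cofactor expansion or by noting that A is similar to its Jordan form J, which has the same characteristic polynomial as A) gives
  χ_A(x) = x^4 - 20*x^3 + 150*x^2 - 500*x + 625
which factors as (x - 5)^4. The eigenvalues (with algebraic multiplicities) are λ = 5 with multiplicity 4.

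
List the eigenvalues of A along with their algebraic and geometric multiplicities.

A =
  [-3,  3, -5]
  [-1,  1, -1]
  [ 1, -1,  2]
λ = 0: alg = 3, geom = 1

Step 1 — factor the characteristic polynomial to read off the algebraic multiplicities:
  χ_A(x) = x^3

Step 2 — compute geometric multiplicities via the rank-nullity identity g(λ) = n − rank(A − λI):
  rank(A − (0)·I) = 2, so dim ker(A − (0)·I) = n − 2 = 1

Summary:
  λ = 0: algebraic multiplicity = 3, geometric multiplicity = 1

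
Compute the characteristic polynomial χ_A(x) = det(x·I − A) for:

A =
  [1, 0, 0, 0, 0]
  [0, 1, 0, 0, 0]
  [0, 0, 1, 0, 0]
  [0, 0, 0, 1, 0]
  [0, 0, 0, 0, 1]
x^5 - 5*x^4 + 10*x^3 - 10*x^2 + 5*x - 1

Expanding det(x·I − A) (e.g. by cofactor expansion or by noting that A is similar to its Jordan form J, which has the same characteristic polynomial as A) gives
  χ_A(x) = x^5 - 5*x^4 + 10*x^3 - 10*x^2 + 5*x - 1
which factors as (x - 1)^5. The eigenvalues (with algebraic multiplicities) are λ = 1 with multiplicity 5.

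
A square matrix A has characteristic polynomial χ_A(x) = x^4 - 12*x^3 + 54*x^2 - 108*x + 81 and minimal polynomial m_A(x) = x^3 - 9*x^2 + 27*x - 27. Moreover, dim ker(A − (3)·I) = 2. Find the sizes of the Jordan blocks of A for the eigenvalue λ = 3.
Block sizes for λ = 3: [3, 1]

Step 1 — from the characteristic polynomial, algebraic multiplicity of λ = 3 is 4. From dim ker(A − (3)·I) = 2, there are exactly 2 Jordan blocks for λ = 3.
Step 2 — from the minimal polynomial, the factor (x − 3)^3 tells us the largest block for λ = 3 has size 3.
Step 3 — with total size 4, 2 blocks, and largest block 3, the block sizes (in nonincreasing order) are [3, 1].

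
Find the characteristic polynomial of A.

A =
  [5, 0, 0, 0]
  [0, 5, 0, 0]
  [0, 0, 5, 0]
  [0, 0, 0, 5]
x^4 - 20*x^3 + 150*x^2 - 500*x + 625

Expanding det(x·I − A) (e.g. by cofactor expansion or by noting that A is similar to its Jordan form J, which has the same characteristic polynomial as A) gives
  χ_A(x) = x^4 - 20*x^3 + 150*x^2 - 500*x + 625
which factors as (x - 5)^4. The eigenvalues (with algebraic multiplicities) are λ = 5 with multiplicity 4.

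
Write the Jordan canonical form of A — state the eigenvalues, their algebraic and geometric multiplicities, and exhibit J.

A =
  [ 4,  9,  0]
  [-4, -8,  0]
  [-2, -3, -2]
J_2(-2) ⊕ J_1(-2)

The characteristic polynomial is
  det(x·I − A) = x^3 + 6*x^2 + 12*x + 8 = (x + 2)^3

Eigenvalues and multiplicities (the geometric multiplicity of λ is n − rank(A − λI), which equals the number of Jordan blocks for λ):
  λ = -2: algebraic multiplicity = 3, geometric multiplicity = 2

Determining the block sizes for each eigenvalue:
  λ = -2: 2 blocks summing to 3 forces exactly one block of size 2 and the rest size 1 → block sizes [2, 1]

Assembling the blocks gives a Jordan form
J =
  [-2,  1,  0]
  [ 0, -2,  0]
  [ 0,  0, -2]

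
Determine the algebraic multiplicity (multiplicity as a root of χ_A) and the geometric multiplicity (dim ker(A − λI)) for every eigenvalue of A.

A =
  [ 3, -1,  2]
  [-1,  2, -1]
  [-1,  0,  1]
λ = 2: alg = 3, geom = 1

Step 1 — factor the characteristic polynomial to read off the algebraic multiplicities:
  χ_A(x) = (x - 2)^3

Step 2 — compute geometric multiplicities via the rank-nullity identity g(λ) = n − rank(A − λI):
  rank(A − (2)·I) = 2, so dim ker(A − (2)·I) = n − 2 = 1

Summary:
  λ = 2: algebraic multiplicity = 3, geometric multiplicity = 1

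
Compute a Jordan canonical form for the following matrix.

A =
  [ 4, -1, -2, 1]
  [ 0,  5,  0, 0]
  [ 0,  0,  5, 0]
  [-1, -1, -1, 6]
J_3(5) ⊕ J_1(5)

The characteristic polynomial is
  det(x·I − A) = x^4 - 20*x^3 + 150*x^2 - 500*x + 625 = (x - 5)^4

Eigenvalues and multiplicities (the geometric multiplicity of λ is n − rank(A − λI), which equals the number of Jordan blocks for λ):
  λ = 5: algebraic multiplicity = 4, geometric multiplicity = 2

Determining the block sizes for each eigenvalue:
  λ = 5: with am = 4 and gm = 2, the partition is not yet determined (e.g. several partitions of 4 into 2 parts exist). Let N = A − (5)·I. Computing rank(N^1) = 2, rank(N^2) = 1, rank(N^3) = 0; the number of blocks of size ≥ j is rank(N^{j−1}) − rank(N^j), giving [2, 1, 1]. So we have 1 block(s) of size 3, 1 block(s) of size 1 → block sizes [3, 1]

Assembling the blocks gives a Jordan form
J =
  [5, 1, 0, 0]
  [0, 5, 1, 0]
  [0, 0, 5, 0]
  [0, 0, 0, 5]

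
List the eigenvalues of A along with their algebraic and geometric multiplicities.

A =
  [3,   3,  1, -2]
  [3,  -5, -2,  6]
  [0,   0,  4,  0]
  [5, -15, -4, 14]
λ = 4: alg = 4, geom = 2

Step 1 — factor the characteristic polynomial to read off the algebraic multiplicities:
  χ_A(x) = (x - 4)^4

Step 2 — compute geometric multiplicities via the rank-nullity identity g(λ) = n − rank(A − λI):
  rank(A − (4)·I) = 2, so dim ker(A − (4)·I) = n − 2 = 2

Summary:
  λ = 4: algebraic multiplicity = 4, geometric multiplicity = 2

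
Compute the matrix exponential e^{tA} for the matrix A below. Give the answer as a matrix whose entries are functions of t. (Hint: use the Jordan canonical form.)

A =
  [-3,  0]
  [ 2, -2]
e^{tA} =
  [exp(-3*t), 0]
  [2*exp(-2*t) - 2*exp(-3*t), exp(-2*t)]

Strategy: write A = P · J · P⁻¹ where J is a Jordan canonical form, so e^{tA} = P · e^{tJ} · P⁻¹, and e^{tJ} can be computed block-by-block.

A has Jordan form
J =
  [-3,  0]
  [ 0, -2]
(up to reordering of blocks).

Per-block formulas:
  For a 1×1 block at λ = -3: exp(t · [-3]) = [e^(-3t)].
  For a 1×1 block at λ = -2: exp(t · [-2]) = [e^(-2t)].

After assembling e^{tJ} and conjugating by P, we get:

e^{tA} =
  [exp(-3*t), 0]
  [2*exp(-2*t) - 2*exp(-3*t), exp(-2*t)]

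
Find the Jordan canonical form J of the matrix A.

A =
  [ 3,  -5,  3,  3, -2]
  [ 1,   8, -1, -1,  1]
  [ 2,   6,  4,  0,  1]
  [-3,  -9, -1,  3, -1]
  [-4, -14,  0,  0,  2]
J_3(4) ⊕ J_2(4)

The characteristic polynomial is
  det(x·I − A) = x^5 - 20*x^4 + 160*x^3 - 640*x^2 + 1280*x - 1024 = (x - 4)^5

Eigenvalues and multiplicities (the geometric multiplicity of λ is n − rank(A − λI), which equals the number of Jordan blocks for λ):
  λ = 4: algebraic multiplicity = 5, geometric multiplicity = 2

Determining the block sizes for each eigenvalue:
  λ = 4: with am = 5 and gm = 2, the partition is not yet determined (e.g. several partitions of 5 into 2 parts exist). Let N = A − (4)·I. Computing rank(N^1) = 3, rank(N^2) = 1, rank(N^3) = 0; the number of blocks of size ≥ j is rank(N^{j−1}) − rank(N^j), giving [2, 2, 1]. So we have 1 block(s) of size 3, 1 block(s) of size 2 → block sizes [3, 2]

Assembling the blocks gives a Jordan form
J =
  [4, 1, 0, 0, 0]
  [0, 4, 1, 0, 0]
  [0, 0, 4, 0, 0]
  [0, 0, 0, 4, 1]
  [0, 0, 0, 0, 4]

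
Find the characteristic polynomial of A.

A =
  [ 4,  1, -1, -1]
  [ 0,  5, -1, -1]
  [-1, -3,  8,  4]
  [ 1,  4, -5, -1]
x^4 - 16*x^3 + 96*x^2 - 256*x + 256

Expanding det(x·I − A) (e.g. by cofactor expansion or by noting that A is similar to its Jordan form J, which has the same characteristic polynomial as A) gives
  χ_A(x) = x^4 - 16*x^3 + 96*x^2 - 256*x + 256
which factors as (x - 4)^4. The eigenvalues (with algebraic multiplicities) are λ = 4 with multiplicity 4.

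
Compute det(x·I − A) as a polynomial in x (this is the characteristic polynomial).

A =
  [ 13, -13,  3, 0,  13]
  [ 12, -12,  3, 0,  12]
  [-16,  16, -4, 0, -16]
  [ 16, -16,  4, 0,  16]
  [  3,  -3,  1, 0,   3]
x^5

Expanding det(x·I − A) (e.g. by cofactor expansion or by noting that A is similar to its Jordan form J, which has the same characteristic polynomial as A) gives
  χ_A(x) = x^5
which factors as x^5. The eigenvalues (with algebraic multiplicities) are λ = 0 with multiplicity 5.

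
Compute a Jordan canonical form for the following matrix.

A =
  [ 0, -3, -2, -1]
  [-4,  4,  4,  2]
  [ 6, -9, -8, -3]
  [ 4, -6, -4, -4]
J_2(-2) ⊕ J_1(-2) ⊕ J_1(-2)

The characteristic polynomial is
  det(x·I − A) = x^4 + 8*x^3 + 24*x^2 + 32*x + 16 = (x + 2)^4

Eigenvalues and multiplicities (the geometric multiplicity of λ is n − rank(A − λI), which equals the number of Jordan blocks for λ):
  λ = -2: algebraic multiplicity = 4, geometric multiplicity = 3

Determining the block sizes for each eigenvalue:
  λ = -2: 3 blocks summing to 4 forces exactly one block of size 2 and the rest size 1 → block sizes [2, 1, 1]

Assembling the blocks gives a Jordan form
J =
  [-2,  1,  0,  0]
  [ 0, -2,  0,  0]
  [ 0,  0, -2,  0]
  [ 0,  0,  0, -2]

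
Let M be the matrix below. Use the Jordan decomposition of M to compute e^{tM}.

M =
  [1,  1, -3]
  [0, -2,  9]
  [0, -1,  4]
e^{tM} =
  [exp(t), t*exp(t), -3*t*exp(t)]
  [0, -3*t*exp(t) + exp(t), 9*t*exp(t)]
  [0, -t*exp(t), 3*t*exp(t) + exp(t)]

Strategy: write M = P · J · P⁻¹ where J is a Jordan canonical form, so e^{tM} = P · e^{tJ} · P⁻¹, and e^{tJ} can be computed block-by-block.

M has Jordan form
J =
  [1, 1, 0]
  [0, 1, 0]
  [0, 0, 1]
(up to reordering of blocks).

Per-block formulas:
  For a 2×2 Jordan block J_2(1): exp(t · J_2(1)) = e^(1t)·(I + t·N), where N is the 2×2 nilpotent shift.
  For a 1×1 block at λ = 1: exp(t · [1]) = [e^(1t)].

After assembling e^{tJ} and conjugating by P, we get:

e^{tM} =
  [exp(t), t*exp(t), -3*t*exp(t)]
  [0, -3*t*exp(t) + exp(t), 9*t*exp(t)]
  [0, -t*exp(t), 3*t*exp(t) + exp(t)]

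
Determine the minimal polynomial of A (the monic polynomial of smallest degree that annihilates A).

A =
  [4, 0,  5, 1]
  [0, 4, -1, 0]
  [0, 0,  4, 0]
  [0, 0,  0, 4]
x^2 - 8*x + 16

The characteristic polynomial is χ_A(x) = (x - 4)^4, so the eigenvalues are known. The minimal polynomial is
  m_A(x) = Π_λ (x − λ)^{k_λ}
where k_λ is the size of the *largest* Jordan block for λ (equivalently, the smallest k with (A − λI)^k v = 0 for every generalised eigenvector v of λ).

  λ = 4: largest Jordan block has size 2, contributing (x − 4)^2

So m_A(x) = (x - 4)^2 = x^2 - 8*x + 16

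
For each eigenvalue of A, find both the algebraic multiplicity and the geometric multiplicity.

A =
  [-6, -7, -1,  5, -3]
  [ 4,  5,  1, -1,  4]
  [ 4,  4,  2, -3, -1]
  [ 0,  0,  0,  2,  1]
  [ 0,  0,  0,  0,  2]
λ = -2: alg = 1, geom = 1; λ = 1: alg = 1, geom = 1; λ = 2: alg = 3, geom = 1

Step 1 — factor the characteristic polynomial to read off the algebraic multiplicities:
  χ_A(x) = (x - 2)^3*(x - 1)*(x + 2)

Step 2 — compute geometric multiplicities via the rank-nullity identity g(λ) = n − rank(A − λI):
  rank(A − (-2)·I) = 4, so dim ker(A − (-2)·I) = n − 4 = 1
  rank(A − (1)·I) = 4, so dim ker(A − (1)·I) = n − 4 = 1
  rank(A − (2)·I) = 4, so dim ker(A − (2)·I) = n − 4 = 1

Summary:
  λ = -2: algebraic multiplicity = 1, geometric multiplicity = 1
  λ = 1: algebraic multiplicity = 1, geometric multiplicity = 1
  λ = 2: algebraic multiplicity = 3, geometric multiplicity = 1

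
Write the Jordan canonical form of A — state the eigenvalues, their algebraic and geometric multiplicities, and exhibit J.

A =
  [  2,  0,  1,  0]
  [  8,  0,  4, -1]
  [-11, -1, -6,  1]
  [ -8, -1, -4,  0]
J_3(-1) ⊕ J_1(-1)

The characteristic polynomial is
  det(x·I − A) = x^4 + 4*x^3 + 6*x^2 + 4*x + 1 = (x + 1)^4

Eigenvalues and multiplicities (the geometric multiplicity of λ is n − rank(A − λI), which equals the number of Jordan blocks for λ):
  λ = -1: algebraic multiplicity = 4, geometric multiplicity = 2

Determining the block sizes for each eigenvalue:
  λ = -1: with am = 4 and gm = 2, the partition is not yet determined (e.g. several partitions of 4 into 2 parts exist). Let N = A − (-1)·I. Computing rank(N^1) = 2, rank(N^2) = 1, rank(N^3) = 0; the number of blocks of size ≥ j is rank(N^{j−1}) − rank(N^j), giving [2, 1, 1]. So we have 1 block(s) of size 3, 1 block(s) of size 1 → block sizes [3, 1]

Assembling the blocks gives a Jordan form
J =
  [-1,  1,  0,  0]
  [ 0, -1,  1,  0]
  [ 0,  0, -1,  0]
  [ 0,  0,  0, -1]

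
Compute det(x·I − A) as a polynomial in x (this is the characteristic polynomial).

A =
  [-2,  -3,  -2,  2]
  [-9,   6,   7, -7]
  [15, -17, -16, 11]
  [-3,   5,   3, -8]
x^4 + 20*x^3 + 150*x^2 + 500*x + 625

Expanding det(x·I − A) (e.g. by cofactor expansion or by noting that A is similar to its Jordan form J, which has the same characteristic polynomial as A) gives
  χ_A(x) = x^4 + 20*x^3 + 150*x^2 + 500*x + 625
which factors as (x + 5)^4. The eigenvalues (with algebraic multiplicities) are λ = -5 with multiplicity 4.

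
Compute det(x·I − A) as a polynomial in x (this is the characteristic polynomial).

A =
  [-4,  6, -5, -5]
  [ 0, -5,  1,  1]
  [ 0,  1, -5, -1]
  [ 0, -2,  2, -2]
x^4 + 16*x^3 + 96*x^2 + 256*x + 256

Expanding det(x·I − A) (e.g. by cofactor expansion or by noting that A is similar to its Jordan form J, which has the same characteristic polynomial as A) gives
  χ_A(x) = x^4 + 16*x^3 + 96*x^2 + 256*x + 256
which factors as (x + 4)^4. The eigenvalues (with algebraic multiplicities) are λ = -4 with multiplicity 4.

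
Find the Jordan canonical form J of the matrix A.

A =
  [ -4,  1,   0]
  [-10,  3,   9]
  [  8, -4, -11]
J_2(-5) ⊕ J_1(-2)

The characteristic polynomial is
  det(x·I − A) = x^3 + 12*x^2 + 45*x + 50 = (x + 2)*(x + 5)^2

Eigenvalues and multiplicities (the geometric multiplicity of λ is n − rank(A − λI), which equals the number of Jordan blocks for λ):
  λ = -5: algebraic multiplicity = 2, geometric multiplicity = 1
  λ = -2: algebraic multiplicity = 1, geometric multiplicity = 1

Determining the block sizes for each eigenvalue:
  λ = -5: one block (gm = 1), so the single block has size am = 2 → block sizes [2]
  λ = -2: one block (gm = 1), so the single block has size am = 1 → block sizes [1]

Assembling the blocks gives a Jordan form
J =
  [-5,  1,  0]
  [ 0, -5,  0]
  [ 0,  0, -2]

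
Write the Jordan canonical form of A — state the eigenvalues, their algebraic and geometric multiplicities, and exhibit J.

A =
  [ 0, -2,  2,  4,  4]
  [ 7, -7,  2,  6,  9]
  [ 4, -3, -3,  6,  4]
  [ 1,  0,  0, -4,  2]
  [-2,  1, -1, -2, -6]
J_3(-4) ⊕ J_2(-4)

The characteristic polynomial is
  det(x·I − A) = x^5 + 20*x^4 + 160*x^3 + 640*x^2 + 1280*x + 1024 = (x + 4)^5

Eigenvalues and multiplicities (the geometric multiplicity of λ is n − rank(A − λI), which equals the number of Jordan blocks for λ):
  λ = -4: algebraic multiplicity = 5, geometric multiplicity = 2

Determining the block sizes for each eigenvalue:
  λ = -4: with am = 5 and gm = 2, the partition is not yet determined (e.g. several partitions of 5 into 2 parts exist). Let N = A − (-4)·I. Computing rank(N^1) = 3, rank(N^2) = 1, rank(N^3) = 0; the number of blocks of size ≥ j is rank(N^{j−1}) − rank(N^j), giving [2, 2, 1]. So we have 1 block(s) of size 3, 1 block(s) of size 2 → block sizes [3, 2]

Assembling the blocks gives a Jordan form
J =
  [-4,  1,  0,  0,  0]
  [ 0, -4,  1,  0,  0]
  [ 0,  0, -4,  0,  0]
  [ 0,  0,  0, -4,  1]
  [ 0,  0,  0,  0, -4]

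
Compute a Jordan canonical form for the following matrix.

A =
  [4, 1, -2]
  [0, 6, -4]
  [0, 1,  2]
J_2(4) ⊕ J_1(4)

The characteristic polynomial is
  det(x·I − A) = x^3 - 12*x^2 + 48*x - 64 = (x - 4)^3

Eigenvalues and multiplicities (the geometric multiplicity of λ is n − rank(A − λI), which equals the number of Jordan blocks for λ):
  λ = 4: algebraic multiplicity = 3, geometric multiplicity = 2

Determining the block sizes for each eigenvalue:
  λ = 4: 2 blocks summing to 3 forces exactly one block of size 2 and the rest size 1 → block sizes [2, 1]

Assembling the blocks gives a Jordan form
J =
  [4, 1, 0]
  [0, 4, 0]
  [0, 0, 4]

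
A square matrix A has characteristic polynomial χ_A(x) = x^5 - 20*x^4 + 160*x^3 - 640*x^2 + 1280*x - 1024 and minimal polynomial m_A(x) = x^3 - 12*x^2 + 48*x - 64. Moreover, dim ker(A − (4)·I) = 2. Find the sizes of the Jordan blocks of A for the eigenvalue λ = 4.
Block sizes for λ = 4: [3, 2]

Step 1 — from the characteristic polynomial, algebraic multiplicity of λ = 4 is 5. From dim ker(A − (4)·I) = 2, there are exactly 2 Jordan blocks for λ = 4.
Step 2 — from the minimal polynomial, the factor (x − 4)^3 tells us the largest block for λ = 4 has size 3.
Step 3 — with total size 5, 2 blocks, and largest block 3, the block sizes (in nonincreasing order) are [3, 2].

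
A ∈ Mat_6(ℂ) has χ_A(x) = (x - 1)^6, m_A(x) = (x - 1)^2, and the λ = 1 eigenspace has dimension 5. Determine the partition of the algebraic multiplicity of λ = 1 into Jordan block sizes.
Block sizes for λ = 1: [2, 1, 1, 1, 1]

Step 1 — from the characteristic polynomial, algebraic multiplicity of λ = 1 is 6. From dim ker(A − (1)·I) = 5, there are exactly 5 Jordan blocks for λ = 1.
Step 2 — from the minimal polynomial, the factor (x − 1)^2 tells us the largest block for λ = 1 has size 2.
Step 3 — with total size 6, 5 blocks, and largest block 2, the block sizes (in nonincreasing order) are [2, 1, 1, 1, 1].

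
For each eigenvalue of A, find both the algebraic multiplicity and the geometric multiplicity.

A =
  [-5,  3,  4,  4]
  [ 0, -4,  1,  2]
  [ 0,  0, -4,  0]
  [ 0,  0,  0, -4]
λ = -5: alg = 1, geom = 1; λ = -4: alg = 3, geom = 2

Step 1 — factor the characteristic polynomial to read off the algebraic multiplicities:
  χ_A(x) = (x + 4)^3*(x + 5)

Step 2 — compute geometric multiplicities via the rank-nullity identity g(λ) = n − rank(A − λI):
  rank(A − (-5)·I) = 3, so dim ker(A − (-5)·I) = n − 3 = 1
  rank(A − (-4)·I) = 2, so dim ker(A − (-4)·I) = n − 2 = 2

Summary:
  λ = -5: algebraic multiplicity = 1, geometric multiplicity = 1
  λ = -4: algebraic multiplicity = 3, geometric multiplicity = 2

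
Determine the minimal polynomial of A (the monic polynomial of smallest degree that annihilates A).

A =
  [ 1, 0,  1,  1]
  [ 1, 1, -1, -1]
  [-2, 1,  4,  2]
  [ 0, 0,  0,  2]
x^3 - 6*x^2 + 12*x - 8

The characteristic polynomial is χ_A(x) = (x - 2)^4, so the eigenvalues are known. The minimal polynomial is
  m_A(x) = Π_λ (x − λ)^{k_λ}
where k_λ is the size of the *largest* Jordan block for λ (equivalently, the smallest k with (A − λI)^k v = 0 for every generalised eigenvector v of λ).

  λ = 2: largest Jordan block has size 3, contributing (x − 2)^3

So m_A(x) = (x - 2)^3 = x^3 - 6*x^2 + 12*x - 8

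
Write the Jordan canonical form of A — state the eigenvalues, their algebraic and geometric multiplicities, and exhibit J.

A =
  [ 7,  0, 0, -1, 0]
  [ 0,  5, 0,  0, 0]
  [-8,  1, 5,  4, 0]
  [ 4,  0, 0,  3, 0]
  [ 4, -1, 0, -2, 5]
J_2(5) ⊕ J_2(5) ⊕ J_1(5)

The characteristic polynomial is
  det(x·I − A) = x^5 - 25*x^4 + 250*x^3 - 1250*x^2 + 3125*x - 3125 = (x - 5)^5

Eigenvalues and multiplicities (the geometric multiplicity of λ is n − rank(A − λI), which equals the number of Jordan blocks for λ):
  λ = 5: algebraic multiplicity = 5, geometric multiplicity = 3

Determining the block sizes for each eigenvalue:
  λ = 5: with am = 5 and gm = 3, the partition is not yet determined (e.g. several partitions of 5 into 3 parts exist). Let N = A − (5)·I. Computing rank(N^1) = 2, rank(N^2) = 0; the number of blocks of size ≥ j is rank(N^{j−1}) − rank(N^j), giving [3, 2]. So we have 2 block(s) of size 2, 1 block(s) of size 1 → block sizes [2, 2, 1]

Assembling the blocks gives a Jordan form
J =
  [5, 1, 0, 0, 0]
  [0, 5, 0, 0, 0]
  [0, 0, 5, 1, 0]
  [0, 0, 0, 5, 0]
  [0, 0, 0, 0, 5]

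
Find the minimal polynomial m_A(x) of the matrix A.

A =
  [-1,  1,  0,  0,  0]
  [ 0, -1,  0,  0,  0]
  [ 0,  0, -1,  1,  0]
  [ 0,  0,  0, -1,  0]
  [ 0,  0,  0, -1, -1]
x^2 + 2*x + 1

The characteristic polynomial is χ_A(x) = (x + 1)^5, so the eigenvalues are known. The minimal polynomial is
  m_A(x) = Π_λ (x − λ)^{k_λ}
where k_λ is the size of the *largest* Jordan block for λ (equivalently, the smallest k with (A − λI)^k v = 0 for every generalised eigenvector v of λ).

  λ = -1: largest Jordan block has size 2, contributing (x + 1)^2

So m_A(x) = (x + 1)^2 = x^2 + 2*x + 1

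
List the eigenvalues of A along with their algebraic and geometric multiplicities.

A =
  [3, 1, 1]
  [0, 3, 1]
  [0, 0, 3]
λ = 3: alg = 3, geom = 1

Step 1 — factor the characteristic polynomial to read off the algebraic multiplicities:
  χ_A(x) = (x - 3)^3

Step 2 — compute geometric multiplicities via the rank-nullity identity g(λ) = n − rank(A − λI):
  rank(A − (3)·I) = 2, so dim ker(A − (3)·I) = n − 2 = 1

Summary:
  λ = 3: algebraic multiplicity = 3, geometric multiplicity = 1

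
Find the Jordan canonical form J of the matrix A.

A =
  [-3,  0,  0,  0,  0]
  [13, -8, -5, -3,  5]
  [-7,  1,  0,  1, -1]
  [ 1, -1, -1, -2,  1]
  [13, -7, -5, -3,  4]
J_1(-3) ⊕ J_1(-3) ⊕ J_2(-1) ⊕ J_1(-1)

The characteristic polynomial is
  det(x·I − A) = x^5 + 9*x^4 + 30*x^3 + 46*x^2 + 33*x + 9 = (x + 1)^3*(x + 3)^2

Eigenvalues and multiplicities (the geometric multiplicity of λ is n − rank(A − λI), which equals the number of Jordan blocks for λ):
  λ = -3: algebraic multiplicity = 2, geometric multiplicity = 2
  λ = -1: algebraic multiplicity = 3, geometric multiplicity = 2

Determining the block sizes for each eigenvalue:
  λ = -3: gm = am = 2, so every block has size 1 → block sizes [1, 1]
  λ = -1: 2 blocks summing to 3 forces exactly one block of size 2 and the rest size 1 → block sizes [2, 1]

Assembling the blocks gives a Jordan form
J =
  [-3,  0,  0,  0,  0]
  [ 0, -3,  0,  0,  0]
  [ 0,  0, -1,  1,  0]
  [ 0,  0,  0, -1,  0]
  [ 0,  0,  0,  0, -1]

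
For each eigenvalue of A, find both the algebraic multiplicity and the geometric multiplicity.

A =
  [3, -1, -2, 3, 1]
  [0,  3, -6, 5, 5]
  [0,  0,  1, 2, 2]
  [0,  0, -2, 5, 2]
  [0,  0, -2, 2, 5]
λ = 3: alg = 4, geom = 2; λ = 5: alg = 1, geom = 1

Step 1 — factor the characteristic polynomial to read off the algebraic multiplicities:
  χ_A(x) = (x - 5)*(x - 3)^4

Step 2 — compute geometric multiplicities via the rank-nullity identity g(λ) = n − rank(A − λI):
  rank(A − (3)·I) = 3, so dim ker(A − (3)·I) = n − 3 = 2
  rank(A − (5)·I) = 4, so dim ker(A − (5)·I) = n − 4 = 1

Summary:
  λ = 3: algebraic multiplicity = 4, geometric multiplicity = 2
  λ = 5: algebraic multiplicity = 1, geometric multiplicity = 1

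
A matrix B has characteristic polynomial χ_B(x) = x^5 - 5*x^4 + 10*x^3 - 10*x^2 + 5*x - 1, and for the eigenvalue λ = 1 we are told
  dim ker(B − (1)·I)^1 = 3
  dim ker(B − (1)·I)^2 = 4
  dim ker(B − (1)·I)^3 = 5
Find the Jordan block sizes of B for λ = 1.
Block sizes for λ = 1: [3, 1, 1]

From the dimensions of kernels of powers, the number of Jordan blocks of size at least j is d_j − d_{j−1} where d_j = dim ker(N^j) (with d_0 = 0). Computing the differences gives [3, 1, 1].
The number of blocks of size exactly k is (#blocks of size ≥ k) − (#blocks of size ≥ k + 1), so the partition is: 2 block(s) of size 1, 1 block(s) of size 3.
In nonincreasing order the block sizes are [3, 1, 1].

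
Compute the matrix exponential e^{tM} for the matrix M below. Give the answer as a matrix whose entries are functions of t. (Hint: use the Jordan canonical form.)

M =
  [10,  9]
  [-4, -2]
e^{tM} =
  [6*t*exp(4*t) + exp(4*t), 9*t*exp(4*t)]
  [-4*t*exp(4*t), -6*t*exp(4*t) + exp(4*t)]

Strategy: write M = P · J · P⁻¹ where J is a Jordan canonical form, so e^{tM} = P · e^{tJ} · P⁻¹, and e^{tJ} can be computed block-by-block.

M has Jordan form
J =
  [4, 1]
  [0, 4]
(up to reordering of blocks).

Per-block formulas:
  For a 2×2 Jordan block J_2(4): exp(t · J_2(4)) = e^(4t)·(I + t·N), where N is the 2×2 nilpotent shift.

After assembling e^{tJ} and conjugating by P, we get:

e^{tM} =
  [6*t*exp(4*t) + exp(4*t), 9*t*exp(4*t)]
  [-4*t*exp(4*t), -6*t*exp(4*t) + exp(4*t)]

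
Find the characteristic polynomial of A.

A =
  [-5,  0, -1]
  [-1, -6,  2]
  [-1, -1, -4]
x^3 + 15*x^2 + 75*x + 125

Expanding det(x·I − A) (e.g. by cofactor expansion or by noting that A is similar to its Jordan form J, which has the same characteristic polynomial as A) gives
  χ_A(x) = x^3 + 15*x^2 + 75*x + 125
which factors as (x + 5)^3. The eigenvalues (with algebraic multiplicities) are λ = -5 with multiplicity 3.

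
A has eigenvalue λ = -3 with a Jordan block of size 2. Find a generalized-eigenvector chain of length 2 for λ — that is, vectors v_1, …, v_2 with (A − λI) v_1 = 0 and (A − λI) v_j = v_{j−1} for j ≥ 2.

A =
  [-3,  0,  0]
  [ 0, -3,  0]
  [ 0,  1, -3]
A Jordan chain for λ = -3 of length 2:
v_1 = (0, 0, 1)ᵀ
v_2 = (0, 1, 0)ᵀ

Let N = A − (-3)·I. We want v_2 with N^2 v_2 = 0 but N^1 v_2 ≠ 0; then v_{j-1} := N · v_j for j = 2, …, 2.

Pick v_2 = (0, 1, 0)ᵀ.
Then v_1 = N · v_2 = (0, 0, 1)ᵀ.

Sanity check: (A − (-3)·I) v_1 = (0, 0, 0)ᵀ = 0. ✓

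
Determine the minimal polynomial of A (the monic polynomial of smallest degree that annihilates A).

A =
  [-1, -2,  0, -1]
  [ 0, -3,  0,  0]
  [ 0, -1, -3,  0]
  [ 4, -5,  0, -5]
x^3 + 9*x^2 + 27*x + 27

The characteristic polynomial is χ_A(x) = (x + 3)^4, so the eigenvalues are known. The minimal polynomial is
  m_A(x) = Π_λ (x − λ)^{k_λ}
where k_λ is the size of the *largest* Jordan block for λ (equivalently, the smallest k with (A − λI)^k v = 0 for every generalised eigenvector v of λ).

  λ = -3: largest Jordan block has size 3, contributing (x + 3)^3

So m_A(x) = (x + 3)^3 = x^3 + 9*x^2 + 27*x + 27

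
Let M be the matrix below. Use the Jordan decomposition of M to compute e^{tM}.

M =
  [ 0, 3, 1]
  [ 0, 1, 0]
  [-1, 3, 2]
e^{tM} =
  [-t*exp(t) + exp(t), 3*t*exp(t), t*exp(t)]
  [0, exp(t), 0]
  [-t*exp(t), 3*t*exp(t), t*exp(t) + exp(t)]

Strategy: write M = P · J · P⁻¹ where J is a Jordan canonical form, so e^{tM} = P · e^{tJ} · P⁻¹, and e^{tJ} can be computed block-by-block.

M has Jordan form
J =
  [1, 1, 0]
  [0, 1, 0]
  [0, 0, 1]
(up to reordering of blocks).

Per-block formulas:
  For a 2×2 Jordan block J_2(1): exp(t · J_2(1)) = e^(1t)·(I + t·N), where N is the 2×2 nilpotent shift.
  For a 1×1 block at λ = 1: exp(t · [1]) = [e^(1t)].

After assembling e^{tJ} and conjugating by P, we get:

e^{tM} =
  [-t*exp(t) + exp(t), 3*t*exp(t), t*exp(t)]
  [0, exp(t), 0]
  [-t*exp(t), 3*t*exp(t), t*exp(t) + exp(t)]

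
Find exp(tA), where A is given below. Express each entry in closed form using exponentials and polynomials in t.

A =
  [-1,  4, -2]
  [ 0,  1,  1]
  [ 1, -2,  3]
e^{tA} =
  [t^2*exp(t) - 2*t*exp(t) + exp(t), -2*t^2*exp(t) + 4*t*exp(t), 2*t^2*exp(t) - 2*t*exp(t)]
  [t^2*exp(t)/2, -t^2*exp(t) + exp(t), t^2*exp(t) + t*exp(t)]
  [t*exp(t), -2*t*exp(t), 2*t*exp(t) + exp(t)]

Strategy: write A = P · J · P⁻¹ where J is a Jordan canonical form, so e^{tA} = P · e^{tJ} · P⁻¹, and e^{tJ} can be computed block-by-block.

A has Jordan form
J =
  [1, 1, 0]
  [0, 1, 1]
  [0, 0, 1]
(up to reordering of blocks).

Per-block formulas:
  For a 3×3 Jordan block J_3(1): exp(t · J_3(1)) = e^(1t)·(I + t·N + (t^2/2)·N^2), where N is the 3×3 nilpotent shift.

After assembling e^{tJ} and conjugating by P, we get:

e^{tA} =
  [t^2*exp(t) - 2*t*exp(t) + exp(t), -2*t^2*exp(t) + 4*t*exp(t), 2*t^2*exp(t) - 2*t*exp(t)]
  [t^2*exp(t)/2, -t^2*exp(t) + exp(t), t^2*exp(t) + t*exp(t)]
  [t*exp(t), -2*t*exp(t), 2*t*exp(t) + exp(t)]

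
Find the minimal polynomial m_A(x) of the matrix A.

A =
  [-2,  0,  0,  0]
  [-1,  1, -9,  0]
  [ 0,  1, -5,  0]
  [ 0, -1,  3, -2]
x^3 + 6*x^2 + 12*x + 8

The characteristic polynomial is χ_A(x) = (x + 2)^4, so the eigenvalues are known. The minimal polynomial is
  m_A(x) = Π_λ (x − λ)^{k_λ}
where k_λ is the size of the *largest* Jordan block for λ (equivalently, the smallest k with (A − λI)^k v = 0 for every generalised eigenvector v of λ).

  λ = -2: largest Jordan block has size 3, contributing (x + 2)^3

So m_A(x) = (x + 2)^3 = x^3 + 6*x^2 + 12*x + 8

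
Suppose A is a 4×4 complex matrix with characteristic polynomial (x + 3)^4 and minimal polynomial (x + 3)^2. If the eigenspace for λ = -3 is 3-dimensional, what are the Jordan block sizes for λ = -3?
Block sizes for λ = -3: [2, 1, 1]

Step 1 — from the characteristic polynomial, algebraic multiplicity of λ = -3 is 4. From dim ker(A − (-3)·I) = 3, there are exactly 3 Jordan blocks for λ = -3.
Step 2 — from the minimal polynomial, the factor (x + 3)^2 tells us the largest block for λ = -3 has size 2.
Step 3 — with total size 4, 3 blocks, and largest block 2, the block sizes (in nonincreasing order) are [2, 1, 1].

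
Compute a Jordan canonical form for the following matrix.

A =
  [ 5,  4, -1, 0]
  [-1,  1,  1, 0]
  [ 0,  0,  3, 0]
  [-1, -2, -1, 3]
J_3(3) ⊕ J_1(3)

The characteristic polynomial is
  det(x·I − A) = x^4 - 12*x^3 + 54*x^2 - 108*x + 81 = (x - 3)^4

Eigenvalues and multiplicities (the geometric multiplicity of λ is n − rank(A − λI), which equals the number of Jordan blocks for λ):
  λ = 3: algebraic multiplicity = 4, geometric multiplicity = 2

Determining the block sizes for each eigenvalue:
  λ = 3: with am = 4 and gm = 2, the partition is not yet determined (e.g. several partitions of 4 into 2 parts exist). Let N = A − (3)·I. Computing rank(N^1) = 2, rank(N^2) = 1, rank(N^3) = 0; the number of blocks of size ≥ j is rank(N^{j−1}) − rank(N^j), giving [2, 1, 1]. So we have 1 block(s) of size 3, 1 block(s) of size 1 → block sizes [3, 1]

Assembling the blocks gives a Jordan form
J =
  [3, 1, 0, 0]
  [0, 3, 1, 0]
  [0, 0, 3, 0]
  [0, 0, 0, 3]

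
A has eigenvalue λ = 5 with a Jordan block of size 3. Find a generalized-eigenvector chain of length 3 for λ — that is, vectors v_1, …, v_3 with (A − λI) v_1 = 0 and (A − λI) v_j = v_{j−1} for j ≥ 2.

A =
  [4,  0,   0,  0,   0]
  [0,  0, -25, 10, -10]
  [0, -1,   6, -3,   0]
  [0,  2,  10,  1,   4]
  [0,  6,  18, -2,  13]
A Jordan chain for λ = 5 of length 3:
v_1 = (0, 10, -2, -4, -4)ᵀ
v_2 = (0, -5, -1, 2, 6)ᵀ
v_3 = (0, 1, 0, 0, 0)ᵀ

Let N = A − (5)·I. We want v_3 with N^3 v_3 = 0 but N^2 v_3 ≠ 0; then v_{j-1} := N · v_j for j = 3, …, 2.

Pick v_3 = (0, 1, 0, 0, 0)ᵀ.
Then v_2 = N · v_3 = (0, -5, -1, 2, 6)ᵀ.
Then v_1 = N · v_2 = (0, 10, -2, -4, -4)ᵀ.

Sanity check: (A − (5)·I) v_1 = (0, 0, 0, 0, 0)ᵀ = 0. ✓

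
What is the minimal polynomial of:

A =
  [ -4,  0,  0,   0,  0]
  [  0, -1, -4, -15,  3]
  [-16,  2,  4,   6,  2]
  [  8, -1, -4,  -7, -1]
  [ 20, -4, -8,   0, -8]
x^3 + 8*x^2 + 20*x + 16

The characteristic polynomial is χ_A(x) = (x + 2)^2*(x + 4)^3, so the eigenvalues are known. The minimal polynomial is
  m_A(x) = Π_λ (x − λ)^{k_λ}
where k_λ is the size of the *largest* Jordan block for λ (equivalently, the smallest k with (A − λI)^k v = 0 for every generalised eigenvector v of λ).

  λ = -4: largest Jordan block has size 1, contributing (x + 4)
  λ = -2: largest Jordan block has size 2, contributing (x + 2)^2

So m_A(x) = (x + 2)^2*(x + 4) = x^3 + 8*x^2 + 20*x + 16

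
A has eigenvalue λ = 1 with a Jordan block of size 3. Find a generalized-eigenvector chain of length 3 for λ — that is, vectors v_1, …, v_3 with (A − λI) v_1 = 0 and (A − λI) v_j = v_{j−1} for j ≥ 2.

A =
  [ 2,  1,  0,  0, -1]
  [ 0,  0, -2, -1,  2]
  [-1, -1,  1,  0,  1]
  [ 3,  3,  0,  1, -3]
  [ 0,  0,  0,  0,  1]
A Jordan chain for λ = 1 of length 3:
v_1 = (1, -1, -1, 3, 0)ᵀ
v_2 = (1, 0, -1, 3, 0)ᵀ
v_3 = (1, 0, 0, 0, 0)ᵀ

Let N = A − (1)·I. We want v_3 with N^3 v_3 = 0 but N^2 v_3 ≠ 0; then v_{j-1} := N · v_j for j = 3, …, 2.

Pick v_3 = (1, 0, 0, 0, 0)ᵀ.
Then v_2 = N · v_3 = (1, 0, -1, 3, 0)ᵀ.
Then v_1 = N · v_2 = (1, -1, -1, 3, 0)ᵀ.

Sanity check: (A − (1)·I) v_1 = (0, 0, 0, 0, 0)ᵀ = 0. ✓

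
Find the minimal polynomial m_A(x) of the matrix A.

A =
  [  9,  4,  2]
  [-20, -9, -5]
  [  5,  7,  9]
x^3 - 9*x^2 + 24*x - 16

The characteristic polynomial is χ_A(x) = (x - 4)^2*(x - 1), so the eigenvalues are known. The minimal polynomial is
  m_A(x) = Π_λ (x − λ)^{k_λ}
where k_λ is the size of the *largest* Jordan block for λ (equivalently, the smallest k with (A − λI)^k v = 0 for every generalised eigenvector v of λ).

  λ = 1: largest Jordan block has size 1, contributing (x − 1)
  λ = 4: largest Jordan block has size 2, contributing (x − 4)^2

So m_A(x) = (x - 4)^2*(x - 1) = x^3 - 9*x^2 + 24*x - 16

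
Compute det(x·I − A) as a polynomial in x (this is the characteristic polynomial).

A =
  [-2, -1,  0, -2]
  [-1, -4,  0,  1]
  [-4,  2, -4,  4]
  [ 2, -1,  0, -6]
x^4 + 16*x^3 + 96*x^2 + 256*x + 256

Expanding det(x·I − A) (e.g. by cofactor expansion or by noting that A is similar to its Jordan form J, which has the same characteristic polynomial as A) gives
  χ_A(x) = x^4 + 16*x^3 + 96*x^2 + 256*x + 256
which factors as (x + 4)^4. The eigenvalues (with algebraic multiplicities) are λ = -4 with multiplicity 4.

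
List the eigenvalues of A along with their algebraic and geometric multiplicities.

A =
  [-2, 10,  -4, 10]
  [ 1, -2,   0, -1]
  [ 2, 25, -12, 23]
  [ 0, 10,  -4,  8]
λ = -2: alg = 4, geom = 2

Step 1 — factor the characteristic polynomial to read off the algebraic multiplicities:
  χ_A(x) = (x + 2)^4

Step 2 — compute geometric multiplicities via the rank-nullity identity g(λ) = n − rank(A − λI):
  rank(A − (-2)·I) = 2, so dim ker(A − (-2)·I) = n − 2 = 2

Summary:
  λ = -2: algebraic multiplicity = 4, geometric multiplicity = 2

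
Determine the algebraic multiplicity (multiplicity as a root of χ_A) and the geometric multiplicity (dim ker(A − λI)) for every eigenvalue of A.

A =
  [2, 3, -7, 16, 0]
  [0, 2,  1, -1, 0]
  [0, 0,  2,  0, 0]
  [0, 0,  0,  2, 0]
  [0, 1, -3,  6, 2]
λ = 2: alg = 5, geom = 3

Step 1 — factor the characteristic polynomial to read off the algebraic multiplicities:
  χ_A(x) = (x - 2)^5

Step 2 — compute geometric multiplicities via the rank-nullity identity g(λ) = n − rank(A − λI):
  rank(A − (2)·I) = 2, so dim ker(A − (2)·I) = n − 2 = 3

Summary:
  λ = 2: algebraic multiplicity = 5, geometric multiplicity = 3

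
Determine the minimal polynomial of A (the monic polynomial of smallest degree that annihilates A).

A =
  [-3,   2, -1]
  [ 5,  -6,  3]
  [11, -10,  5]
x^3 + 4*x^2 + 4*x

The characteristic polynomial is χ_A(x) = x*(x + 2)^2, so the eigenvalues are known. The minimal polynomial is
  m_A(x) = Π_λ (x − λ)^{k_λ}
where k_λ is the size of the *largest* Jordan block for λ (equivalently, the smallest k with (A − λI)^k v = 0 for every generalised eigenvector v of λ).

  λ = -2: largest Jordan block has size 2, contributing (x + 2)^2
  λ = 0: largest Jordan block has size 1, contributing (x − 0)

So m_A(x) = x*(x + 2)^2 = x^3 + 4*x^2 + 4*x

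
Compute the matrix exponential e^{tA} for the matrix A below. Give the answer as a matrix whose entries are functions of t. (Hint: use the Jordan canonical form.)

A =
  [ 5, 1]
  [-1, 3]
e^{tA} =
  [t*exp(4*t) + exp(4*t), t*exp(4*t)]
  [-t*exp(4*t), -t*exp(4*t) + exp(4*t)]

Strategy: write A = P · J · P⁻¹ where J is a Jordan canonical form, so e^{tA} = P · e^{tJ} · P⁻¹, and e^{tJ} can be computed block-by-block.

A has Jordan form
J =
  [4, 1]
  [0, 4]
(up to reordering of blocks).

Per-block formulas:
  For a 2×2 Jordan block J_2(4): exp(t · J_2(4)) = e^(4t)·(I + t·N), where N is the 2×2 nilpotent shift.

After assembling e^{tJ} and conjugating by P, we get:

e^{tA} =
  [t*exp(4*t) + exp(4*t), t*exp(4*t)]
  [-t*exp(4*t), -t*exp(4*t) + exp(4*t)]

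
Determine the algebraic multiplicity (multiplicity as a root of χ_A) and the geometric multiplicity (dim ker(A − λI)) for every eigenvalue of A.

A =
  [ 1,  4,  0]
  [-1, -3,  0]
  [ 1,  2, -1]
λ = -1: alg = 3, geom = 2

Step 1 — factor the characteristic polynomial to read off the algebraic multiplicities:
  χ_A(x) = (x + 1)^3

Step 2 — compute geometric multiplicities via the rank-nullity identity g(λ) = n − rank(A − λI):
  rank(A − (-1)·I) = 1, so dim ker(A − (-1)·I) = n − 1 = 2

Summary:
  λ = -1: algebraic multiplicity = 3, geometric multiplicity = 2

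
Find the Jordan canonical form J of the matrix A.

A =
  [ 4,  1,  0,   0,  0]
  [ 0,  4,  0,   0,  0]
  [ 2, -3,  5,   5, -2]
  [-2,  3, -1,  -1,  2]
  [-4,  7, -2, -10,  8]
J_2(4) ⊕ J_2(4) ⊕ J_1(4)

The characteristic polynomial is
  det(x·I − A) = x^5 - 20*x^4 + 160*x^3 - 640*x^2 + 1280*x - 1024 = (x - 4)^5

Eigenvalues and multiplicities (the geometric multiplicity of λ is n − rank(A − λI), which equals the number of Jordan blocks for λ):
  λ = 4: algebraic multiplicity = 5, geometric multiplicity = 3

Determining the block sizes for each eigenvalue:
  λ = 4: with am = 5 and gm = 3, the partition is not yet determined (e.g. several partitions of 5 into 3 parts exist). Let N = A − (4)·I. Computing rank(N^1) = 2, rank(N^2) = 0; the number of blocks of size ≥ j is rank(N^{j−1}) − rank(N^j), giving [3, 2]. So we have 2 block(s) of size 2, 1 block(s) of size 1 → block sizes [2, 2, 1]

Assembling the blocks gives a Jordan form
J =
  [4, 1, 0, 0, 0]
  [0, 4, 0, 0, 0]
  [0, 0, 4, 1, 0]
  [0, 0, 0, 4, 0]
  [0, 0, 0, 0, 4]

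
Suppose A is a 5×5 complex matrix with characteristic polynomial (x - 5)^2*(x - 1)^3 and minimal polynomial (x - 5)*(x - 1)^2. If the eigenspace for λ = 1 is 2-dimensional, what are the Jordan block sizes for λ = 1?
Block sizes for λ = 1: [2, 1]

Step 1 — from the characteristic polynomial, algebraic multiplicity of λ = 1 is 3. From dim ker(A − (1)·I) = 2, there are exactly 2 Jordan blocks for λ = 1.
Step 2 — from the minimal polynomial, the factor (x − 1)^2 tells us the largest block for λ = 1 has size 2.
Step 3 — with total size 3, 2 blocks, and largest block 2, the block sizes (in nonincreasing order) are [2, 1].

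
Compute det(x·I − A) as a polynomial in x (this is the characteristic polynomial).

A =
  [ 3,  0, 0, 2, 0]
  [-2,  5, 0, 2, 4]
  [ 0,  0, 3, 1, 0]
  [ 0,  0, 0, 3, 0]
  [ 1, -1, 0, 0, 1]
x^5 - 15*x^4 + 90*x^3 - 270*x^2 + 405*x - 243

Expanding det(x·I − A) (e.g. by cofactor expansion or by noting that A is similar to its Jordan form J, which has the same characteristic polynomial as A) gives
  χ_A(x) = x^5 - 15*x^4 + 90*x^3 - 270*x^2 + 405*x - 243
which factors as (x - 3)^5. The eigenvalues (with algebraic multiplicities) are λ = 3 with multiplicity 5.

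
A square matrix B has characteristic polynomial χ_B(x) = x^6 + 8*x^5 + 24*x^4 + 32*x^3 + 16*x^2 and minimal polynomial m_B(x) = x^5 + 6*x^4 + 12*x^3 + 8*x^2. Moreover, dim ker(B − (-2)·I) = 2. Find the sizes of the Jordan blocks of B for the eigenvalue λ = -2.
Block sizes for λ = -2: [3, 1]

Step 1 — from the characteristic polynomial, algebraic multiplicity of λ = -2 is 4. From dim ker(B − (-2)·I) = 2, there are exactly 2 Jordan blocks for λ = -2.
Step 2 — from the minimal polynomial, the factor (x + 2)^3 tells us the largest block for λ = -2 has size 3.
Step 3 — with total size 4, 2 blocks, and largest block 3, the block sizes (in nonincreasing order) are [3, 1].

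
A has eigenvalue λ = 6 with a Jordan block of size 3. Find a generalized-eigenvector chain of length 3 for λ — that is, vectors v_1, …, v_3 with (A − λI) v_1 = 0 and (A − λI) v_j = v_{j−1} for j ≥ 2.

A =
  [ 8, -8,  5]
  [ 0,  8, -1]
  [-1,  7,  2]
A Jordan chain for λ = 6 of length 3:
v_1 = (-1, 1, 2)ᵀ
v_2 = (2, 0, -1)ᵀ
v_3 = (1, 0, 0)ᵀ

Let N = A − (6)·I. We want v_3 with N^3 v_3 = 0 but N^2 v_3 ≠ 0; then v_{j-1} := N · v_j for j = 3, …, 2.

Pick v_3 = (1, 0, 0)ᵀ.
Then v_2 = N · v_3 = (2, 0, -1)ᵀ.
Then v_1 = N · v_2 = (-1, 1, 2)ᵀ.

Sanity check: (A − (6)·I) v_1 = (0, 0, 0)ᵀ = 0. ✓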